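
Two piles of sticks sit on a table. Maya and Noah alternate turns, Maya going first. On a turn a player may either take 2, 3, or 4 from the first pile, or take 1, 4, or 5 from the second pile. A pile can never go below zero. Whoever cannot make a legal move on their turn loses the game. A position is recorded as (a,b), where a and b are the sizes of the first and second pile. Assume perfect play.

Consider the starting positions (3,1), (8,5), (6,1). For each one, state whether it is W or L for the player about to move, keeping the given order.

Classify positions by backward induction: terminal positions (no move available) are L. From any other position, the mover wins iff some move reaches an L.
No move ever increases a pile, so every position that can arise here has a ≤ 8 and b ≤ 5; it is enough to label the cells with 0 ≤ a ≤ 8 and 0 ≤ b ≤ 5.
Every move lowers a or b (never raises either), so fill the grid row by row in increasing a, and left to right within a row: each cell's successors are then already labelled.
      b=0  b=1  b=2  b=3  b=4  b=5
a=0:    L    W    L    W    W    W
a=1:    L    W    L    W    W    W
a=2:    W    L    W    L    W    W
a=3:    W    L    W    L    W    W
a=4:    W    W    W    W    L    W
a=5:    W    W    W    W    L    W
a=6:    L    W    L    W    W    W
a=7:    L    W    L    W    W    W
a=8:    W    L    W    L    W    W
Cells with no legal move (terminal, hence L): (0,0), (1,0).
The remaining L cells, each justified by listing all of its moves:
(0,2): L (sole option (0,1)(W) is W)
(1,2): L (sole option (1,1)(W) is W)
(2,1): L (options (0,1)(W), (2,0)(W) are all W)
(2,3): L (options (0,3)(W), (2,2)(W) are all W)
(3,1): L (options (1,1)(W), (0,1)(W), (3,0)(W) are all W)
(3,3): L (options (1,3)(W), (0,3)(W), (3,2)(W) are all W)
(4,4): L (options (2,4)(W), (1,4)(W), (0,4)(W), (4,3)(W), (4,0)(W) are all W)
(5,4): L (options (3,4)(W), (2,4)(W), (1,4)(W), (5,3)(W), (5,0)(W) are all W)
(6,0): L (options (4,0)(W), (3,0)(W), (2,0)(W) are all W)
(6,2): L (options (4,2)(W), (3,2)(W), (2,2)(W), (6,1)(W) are all W)
(7,0): L (options (5,0)(W), (4,0)(W), (3,0)(W) are all W)
(7,2): L (options (5,2)(W), (4,2)(W), (3,2)(W), (7,1)(W) are all W)
(8,1): L (options (6,1)(W), (5,1)(W), (4,1)(W), (8,0)(W) are all W)
(8,3): L (options (6,3)(W), (5,3)(W), (4,3)(W), (8,2)(W) are all W)
Every other cell has at least one move into one of the L cells above, so it is W.
(3,1): one of the L cells justified above, so L
(8,5): the move to (8,1) reaches an L cell, so W
(6,1): the move to (3,1) reaches an L cell, so W

(3,1): L, (8,5): W, (6,1): W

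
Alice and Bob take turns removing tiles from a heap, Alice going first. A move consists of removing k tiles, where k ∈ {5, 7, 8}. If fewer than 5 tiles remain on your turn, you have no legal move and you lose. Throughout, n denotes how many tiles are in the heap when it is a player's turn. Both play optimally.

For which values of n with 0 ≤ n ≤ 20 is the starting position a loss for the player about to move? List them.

Use the standard recursion: the mover loses at a terminal position; elsewhere, the mover wins exactly when some move hands the opponent an L position.
n=0: no move → L
n=1: no move → L
n=2: no move → L
n=3: no move → L
n=4: no move → L
n=5: W (go to 0, an L position)
n=6: W (go to 1, an L position)
n=7: W (go to 2, an L position)
n=8: W (go to 3, an L position)
n=9: W (go to 4, an L position)
n=10: W (go to 3, an L position)
n=11: W (go to 4, an L position)
n=12: W (go to 4, an L position)
n=13: L (options 8(W), 6(W), 5(W) are all W)
n=14: L (options 9(W), 7(W), 6(W) are all W)
n=15: L (options 10(W), 8(W), 7(W) are all W)
n=16: L (options 11(W), 9(W), 8(W) are all W)
n=17: L (options 12(W), 10(W), 9(W) are all W)
n=18: W (go to 13, an L position)
n=19: W (go to 14, an L position)
n=20: W (go to 15, an L position)
The losing starting values of n are exactly the entries labelled L in this table (10 of them).

0, 1, 2, 3, 4, 13, 14, 15, 16, 17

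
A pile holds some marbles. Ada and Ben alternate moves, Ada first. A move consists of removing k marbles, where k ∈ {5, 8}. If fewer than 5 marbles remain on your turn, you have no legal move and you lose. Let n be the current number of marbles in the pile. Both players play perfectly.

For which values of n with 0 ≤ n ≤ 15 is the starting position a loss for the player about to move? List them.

Compute win/loss labels from the base case upward. A position with no move is L. Any other position is W if it can reach an L in one move, else L.
n=0: no move → L
n=1: no move → L
n=2: no move → L
n=3: no move → L
n=4: no move → L
n=5: can move to 0, which is L ⇒ W
n=6: can move to 1, which is L ⇒ W
n=7: can move to 2, which is L ⇒ W
n=8: can move to 3, which is L ⇒ W
n=9: can move to 4, which is L ⇒ W
n=10: can move to 2, which is L ⇒ W
n=11: can move to 3, which is L ⇒ W
n=12: can move to 4, which is L ⇒ W
n=13: moves to 8(W), 5(W); every one is W ⇒ L
n=14: moves to 9(W), 6(W); every one is W ⇒ L
n=15: moves to 10(W), 7(W); every one is W ⇒ L
The losing starting values of n are exactly the entries labelled L in this table (8 of them).

0, 1, 2, 3, 4, 13, 14, 15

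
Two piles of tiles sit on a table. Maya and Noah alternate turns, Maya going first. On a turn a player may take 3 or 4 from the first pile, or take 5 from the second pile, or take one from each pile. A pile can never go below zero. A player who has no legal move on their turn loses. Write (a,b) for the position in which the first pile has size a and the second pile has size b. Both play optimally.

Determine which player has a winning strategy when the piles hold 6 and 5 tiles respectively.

Compute win/loss labels from the base case upward. A position with no move is L. Any other position is W if it can reach an L in one move, else L.
No move ever increases a pile, so every position that can arise here has a ≤ 6 and b ≤ 5; it is enough to label the cells with 0 ≤ a ≤ 6 and 0 ≤ b ≤ 5.
Every move lowers a or b (never raises either), so fill the grid row by row in increasing a, and left to right within a row: each cell's successors are then already labelled.
      b=0  b=1  b=2  b=3  b=4  b=5
a=0:    L    L    L    L    L    W
a=1:    L    W    W    W    W    W
a=2:    L    W    L    L    L    W
a=3:    W    W    W    W    W    W
a=4:    W    W    W    W    W    L
a=5:    W    L    W    W    W    L
a=6:    W    L    W    W    W    L
Cells with no legal move (terminal, hence L): (0,0), (0,1), (0,2), (0,3), (0,4), (1,0), (2,0).
The remaining L cells, each justified by listing all of its moves:
(2,2): the only move is to (1,1)(W), a W ⇒ L
(2,3): the only move is to (1,2)(W), a W ⇒ L
(2,4): the only move is to (1,3)(W), a W ⇒ L
(4,5): moves to (1,5)(W), (0,5)(W), (4,0)(W), (3,4)(W); every one is W ⇒ L
(5,1): moves to (2,1)(W), (1,1)(W), (4,0)(W); every one is W ⇒ L
(5,5): moves to (2,5)(W), (1,5)(W), (5,0)(W), (4,4)(W); every one is W ⇒ L
(6,1): moves to (3,1)(W), (2,1)(W), (5,0)(W); every one is W ⇒ L
(6,5): moves to (3,5)(W), (2,5)(W), (6,0)(W), (5,4)(W); every one is W ⇒ L
Every other cell has at least one move into one of the L cells above, so it is W.
Every move from (6,5) reaches a W position, so the mover loses.

Noah wins.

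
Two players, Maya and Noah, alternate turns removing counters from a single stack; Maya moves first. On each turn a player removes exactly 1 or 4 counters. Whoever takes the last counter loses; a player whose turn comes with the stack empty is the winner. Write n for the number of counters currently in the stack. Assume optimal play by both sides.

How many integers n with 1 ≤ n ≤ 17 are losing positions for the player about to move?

Classify positions by backward induction: terminal positions (no move available) are W. From any other position, the mover wins iff some move reaches an L.
n=0: no move; the opponent has just taken the last counter and therefore loses → W
n=1: only reaches 0(W), which is W → L
n=2: reaches L-position 1 → W
n=3: only reaches 2(W), which is W → L
n=4: reaches L-position 3 → W
n=5: reaches L-position 1 → W
n=6: only reaches 5(W), 2(W), all W → L
n=7: reaches L-position 6 → W
n=8: only reaches 7(W), 4(W), all W → L
n=9: reaches L-position 8 → W
n=10: reaches L-position 6 → W
n=11: only reaches 10(W), 7(W), all W → L
n=12: reaches L-position 11 → W
n=13: only reaches 12(W), 9(W), all W → L
n=14: reaches L-position 13 → W
n=15: reaches L-position 11 → W
n=16: only reaches 15(W), 12(W), all W → L
n=17: reaches L-position 16 → W
L entries with 1 ≤ n ≤ 17 (the range starts at n=1): n = 1, 3, 6, 8, 11, 13, 16; that makes 7.

7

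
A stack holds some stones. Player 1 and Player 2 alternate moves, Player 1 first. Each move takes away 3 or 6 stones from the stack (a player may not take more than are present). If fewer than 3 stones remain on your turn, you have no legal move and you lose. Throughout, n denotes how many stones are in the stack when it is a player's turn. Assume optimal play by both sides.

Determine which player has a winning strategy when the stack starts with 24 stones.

Player 1 wins.

Use the standard recursion: the mover loses at a terminal position; elsewhere, the mover wins exactly when some move hands the opponent an L position.
n=0: no move → L
n=1: no move → L
n=2: no move → L
n=3: →0(L), so W
n=4: →1(L), so W
n=5: →2(L), so W
n=6: →0(L), so W
n=7: →1(L), so W
n=8: →2(L), so W
n=9: →6(W), 3(W) — all W, so L
n=10: →7(W), 4(W) — all W, so L
n=11: →8(W), 5(W) — all W, so L
n=12: →9(L), so W
n=13: →10(L), so W
n=14: →11(L), so W
n=15: →9(L), so W
n=16: →10(L), so W
n=17: →11(L), so W
n=18: →15(W), 12(W) — all W, so L
n=19: →16(W), 13(W) — all W, so L
n=20: →17(W), 14(W) — all W, so L
n=21: →18(L), so W
n=22: →19(L), so W
n=23: →20(L), so W
n=24: →18(L), so W
The starting position 24 is W: Player 1 should remove 6, leaving 18, handing over an L position.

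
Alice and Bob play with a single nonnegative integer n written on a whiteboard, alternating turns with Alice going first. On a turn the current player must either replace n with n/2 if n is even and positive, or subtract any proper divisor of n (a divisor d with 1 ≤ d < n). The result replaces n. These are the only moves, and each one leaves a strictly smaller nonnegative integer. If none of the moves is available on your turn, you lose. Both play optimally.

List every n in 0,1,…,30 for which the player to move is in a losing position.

0, 1, 3, 5, 7, 9, 11, 13, 15, 17, 19, 21, 23, 25, 27, 29

Build the W/L table. Terminal = L. A non-terminal position is W if it has a move to some L; otherwise it is L.
n=0: no move → L
n=1: no move → L
n=2: W (go to 1, an L position)
n=3: L (sole option 2(W) is W)
n=4: W (go to 3, an L position)
n=5: L (sole option 4(W) is W)
n=6: W (go to 3, an L position)
n=7: L (sole option 6(W) is W)
n=8: W (go to 7, an L position)
n=9: L (options 6(W), 8(W) are all W)
n=10: W (go to 5, an L position)
n=11: L (sole option 10(W) is W)
n=12: W (go to 9, an L position)
n=13: L (sole option 12(W) is W)
n=14: W (go to 7, an L position)
n=15: L (options 10(W), 12(W), 14(W) are all W)
n=16: W (go to 15, an L position)
n=17: L (sole option 16(W) is W)
n=18: W (go to 9, an L position)
n=19: L (sole option 18(W) is W)
n=20: W (go to 15, an L position)
n=21: L (options 14(W), 18(W), 20(W) are all W)
n=22: W (go to 11, an L position)
n=23: L (sole option 22(W) is W)
n=24: W (go to 21, an L position)
n=25: L (options 20(W), 24(W) are all W)
n=26: W (go to 13, an L position)
n=27: L (options 18(W), 24(W), 26(W) are all W)
n=28: W (go to 21, an L position)
n=29: L (sole option 28(W) is W)
n=30: W (go to 15, an L position)
Reading off the rows marked L gives the requested list; there are 16 such values of n.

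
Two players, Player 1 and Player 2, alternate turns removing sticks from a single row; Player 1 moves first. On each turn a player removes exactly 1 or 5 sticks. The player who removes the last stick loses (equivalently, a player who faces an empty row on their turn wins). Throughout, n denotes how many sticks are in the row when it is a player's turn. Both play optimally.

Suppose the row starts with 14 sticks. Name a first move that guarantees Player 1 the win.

Positions with no move are W. A position that does have a move is losing for the player to move precisely when every available move leads to a winning position for the opponent. Fill in the labels:
n=0: no move; the opponent has just taken the last stick and therefore loses → W
n=1: →0(W) only, which is W, so L
n=2: →1(L), so W
n=3: →2(W) only, which is W, so L
n=4: →3(L), so W
n=5: →4(W), 0(W) — all W, so L
n=6: →5(L), so W
n=7: →6(W), 2(W) — all W, so L
n=8: →7(L), so W
n=9: →8(W), 4(W) — all W, so L
n=10: →9(L), so W
n=11: →10(W), 6(W) — all W, so L
n=12: →11(L), so W
n=13: →12(W), 8(W) — all W, so L
n=14: →13(L), so W
From 14, the L positions reachable in one move are: 13, 9. Any move reaching one of these is winning.

Remove 1, leaving 13.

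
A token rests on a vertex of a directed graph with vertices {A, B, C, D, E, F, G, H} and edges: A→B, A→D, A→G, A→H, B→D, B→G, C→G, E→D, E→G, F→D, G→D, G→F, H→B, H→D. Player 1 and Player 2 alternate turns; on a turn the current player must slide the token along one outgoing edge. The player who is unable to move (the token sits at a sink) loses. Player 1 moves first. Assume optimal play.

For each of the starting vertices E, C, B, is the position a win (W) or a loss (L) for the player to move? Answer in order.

Build the W/L table. Terminal = L. A non-terminal position is W if it has a move to some L; otherwise it is L.
Every edge goes from a vertex to one that appears earlier in the order D, F, G, B, H, A, C, E, so processing vertices in that order labels each vertex after all of its successors.
D: no outgoing edge → L
F: W (go to D, an L position)
G: W (go to D, an L position)
B: W (go to D, an L position)
H: W (go to D, an L position)
A: W (go to D, an L position)
C: L (sole option G(W) is W)
E: W (go to D, an L position)

E: W, C: L, B: W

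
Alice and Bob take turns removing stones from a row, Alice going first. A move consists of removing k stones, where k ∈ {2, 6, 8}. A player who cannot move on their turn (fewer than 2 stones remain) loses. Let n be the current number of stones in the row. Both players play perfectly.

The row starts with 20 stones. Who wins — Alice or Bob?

Alice wins.

Label each position W (a win for the player to move) or L (a loss). A position with no legal move is L; any other position is W exactly when some move reaches an L, and L when every move reaches a W.
n=0: no move → L
n=1: no move → L
n=2: →0(L), so W
n=3: →1(L), so W
n=4: →2(W) only, which is W, so L
n=5: →3(W) only, which is W, so L
n=6: →4(L), so W
n=7: →5(L), so W
n=8: →0(L), so W
n=9: →1(L), so W
n=10: →4(L), so W
n=11: →5(L), so W
n=12: →4(L), so W
n=13: →5(L), so W
n=14: →12(W), 8(W), 6(W) — all W, so L
n=15: →13(W), 9(W), 7(W) — all W, so L
n=16: →14(L), so W
n=17: →15(L), so W
n=18: →16(W), 12(W), 10(W) — all W, so L
n=19: →17(W), 13(W), 11(W) — all W, so L
n=20: →18(L), so W
From 20 Alice can remove 2, leaving 18, reaching an L position.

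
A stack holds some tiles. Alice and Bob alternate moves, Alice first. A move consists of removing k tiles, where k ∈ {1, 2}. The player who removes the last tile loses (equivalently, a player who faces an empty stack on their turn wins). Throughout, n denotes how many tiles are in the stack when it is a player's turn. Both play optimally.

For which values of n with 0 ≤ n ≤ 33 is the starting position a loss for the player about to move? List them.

1, 4, 7, 10, 13, 16, 19, 22, 25, 28, 31

Label each position W (a win for the player to move) or L (a loss). A position with no legal move is W; any other position is W exactly when some move reaches an L, and L when every move reaches a W.
n=0: no move; the opponent has just taken the last tile and therefore loses → W
n=1: →0(W) only, which is W, so L
n=2: →1(L), so W
n=3: →1(L), so W
n=4: →3(W), 2(W) — all W, so L
n=5: →4(L), so W
n=6: →4(L), so W
n=7: →6(W), 5(W) — all W, so L
n=8: →7(L), so W
n=9: →7(L), so W
n=10: →9(W), 8(W) — all W, so L
n=11: →10(L), so W
n=12: →10(L), so W
n=13: →12(W), 11(W) — all W, so L
n=14: →13(L), so W
n=15: →13(L), so W
n=16: →15(W), 14(W) — all W, so L
n=17: →16(L), so W
n=18: →16(L), so W
n=19: →18(W), 17(W) — all W, so L
n=20: →19(L), so W
n=21: →19(L), so W
n=22: →21(W), 20(W) — all W, so L
n=23: →22(L), so W
n=24: →22(L), so W
n=25: →24(W), 23(W) — all W, so L
n=26: →25(L), so W
n=27: →25(L), so W
n=28: →27(W), 26(W) — all W, so L
n=29: →28(L), so W
n=30: →28(L), so W
n=31: →30(W), 29(W) — all W, so L
n=32: →31(L), so W
n=33: →31(L), so W
Reading off the rows marked L gives the requested list; there are 11 such values of n.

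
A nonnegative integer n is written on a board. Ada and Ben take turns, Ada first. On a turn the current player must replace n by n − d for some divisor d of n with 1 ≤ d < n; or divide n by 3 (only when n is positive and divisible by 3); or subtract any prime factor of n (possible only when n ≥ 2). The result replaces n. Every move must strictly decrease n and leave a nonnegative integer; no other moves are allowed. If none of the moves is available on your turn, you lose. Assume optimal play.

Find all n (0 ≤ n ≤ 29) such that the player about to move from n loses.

0, 1, 4, 9, 14, 20, 26

Positions with no move are L. A position that does have a move is losing for the player to move precisely when every available move leads to a winning position for the opponent. Fill in the labels:
n=0: no move → L
n=1: no move → L
n=2: can move to 0, which is L ⇒ W
n=3: can move to 0, which is L ⇒ W
n=4: moves to 2(W), 3(W); every one is W ⇒ L
n=5: can move to 0, which is L ⇒ W
n=6: can move to 4, which is L ⇒ W
n=7: can move to 0, which is L ⇒ W
n=8: can move to 4, which is L ⇒ W
n=9: moves to 3(W), 6(W), 8(W); every one is W ⇒ L
n=10: can move to 9, which is L ⇒ W
n=11: can move to 0, which is L ⇒ W
n=12: can move to 4, which is L ⇒ W
n=13: can move to 0, which is L ⇒ W
n=14: moves to 7(W), 12(W), 13(W); every one is W ⇒ L
n=15: can move to 14, which is L ⇒ W
n=16: can move to 14, which is L ⇒ W
n=17: can move to 0, which is L ⇒ W
n=18: can move to 9, which is L ⇒ W
n=19: can move to 0, which is L ⇒ W
n=20: moves to 10(W), 15(W), 16(W), 18(W), 19(W); every one is W ⇒ L
n=21: can move to 14, which is L ⇒ W
n=22: can move to 20, which is L ⇒ W
n=23: can move to 0, which is L ⇒ W
n=24: can move to 20, which is L ⇒ W
n=25: can move to 20, which is L ⇒ W
n=26: moves to 13(W), 24(W), 25(W); every one is W ⇒ L
n=27: can move to 9, which is L ⇒ W
n=28: can move to 14, which is L ⇒ W
n=29: can move to 0, which is L ⇒ W
Reading off the rows marked L gives the requested list; there are 7 such values of n.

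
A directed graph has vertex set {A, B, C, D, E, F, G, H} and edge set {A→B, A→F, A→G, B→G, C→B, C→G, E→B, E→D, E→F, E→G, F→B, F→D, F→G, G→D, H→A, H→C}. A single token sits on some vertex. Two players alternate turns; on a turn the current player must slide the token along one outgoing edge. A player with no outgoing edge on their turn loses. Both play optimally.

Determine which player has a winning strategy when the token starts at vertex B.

Use the standard recursion: the mover loses at a terminal position; elsewhere, the mover wins exactly when some move hands the opponent an L position.
Every edge goes from a vertex to one that appears earlier in the order D, G, B, F, E, C, A, H, so processing vertices in that order labels each vertex after all of its successors.
D: no outgoing edge → L
G: reaches L-position D → W
B: only reaches G(W), which is W → L
F: reaches L-position B → W
E: reaches L-position B → W
C: reaches L-position B → W
A: reaches L-position B → W
H: only reaches A(W), C(W), all W → L
Every move from B reaches a W position, so the mover loses.

The second player wins.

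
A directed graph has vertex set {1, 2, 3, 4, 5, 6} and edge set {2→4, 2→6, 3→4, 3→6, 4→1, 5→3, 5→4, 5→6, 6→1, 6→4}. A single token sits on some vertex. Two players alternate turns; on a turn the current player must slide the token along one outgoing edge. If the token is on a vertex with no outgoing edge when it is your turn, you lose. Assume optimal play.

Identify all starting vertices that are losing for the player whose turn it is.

Label each position W (a win for the player to move) or L (a loss). A position with no legal move is L; any other position is W exactly when some move reaches an L, and L when every move reaches a W.
Every edge goes from a vertex to one that appears earlier in the order 1, 4, 6, 3, 5, 2, so processing vertices in that order labels each vertex after all of its successors.
1: no outgoing edge → L
4: reaches L-position 1 → W
6: reaches L-position 1 → W
3: only reaches 6(W), 4(W), all W → L
5: reaches L-position 3 → W
2: only reaches 6(W), 4(W), all W → L
Reading off the rows marked L gives the requested list; there are 3 such vertices.

1, 2, 3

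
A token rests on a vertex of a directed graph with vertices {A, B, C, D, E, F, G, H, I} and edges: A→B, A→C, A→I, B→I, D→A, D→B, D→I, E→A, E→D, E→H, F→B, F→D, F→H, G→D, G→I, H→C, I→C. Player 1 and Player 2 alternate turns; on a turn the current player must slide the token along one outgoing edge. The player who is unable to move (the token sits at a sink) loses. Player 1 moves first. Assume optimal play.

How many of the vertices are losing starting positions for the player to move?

4

Work bottom-up. With no move the player to move loses. Otherwise the position is W if at least one move leads to an L position for the opponent, and L if every move leads to a W.
Every edge goes from a vertex to one that appears earlier in the order C, I, H, B, A, D, G, E, F, so processing vertices in that order labels each vertex after all of its successors.
C: no outgoing edge → L
I: W (go to C, an L position)
H: W (go to C, an L position)
B: L (sole option I(W) is W)
A: W (go to B, an L position)
D: W (go to B, an L position)
G: L (options D(W), I(W) are all W)
E: L (options D(W), A(W), H(W) are all W)
F: W (go to B, an L position)
The L vertices are B, C, E, G; that is 4 in all.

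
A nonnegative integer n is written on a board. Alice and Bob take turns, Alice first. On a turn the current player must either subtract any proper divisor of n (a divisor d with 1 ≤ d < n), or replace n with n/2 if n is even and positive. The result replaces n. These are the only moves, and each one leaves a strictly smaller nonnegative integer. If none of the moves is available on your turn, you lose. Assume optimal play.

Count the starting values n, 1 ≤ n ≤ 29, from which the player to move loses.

15

Build the W/L table. Terminal = L. A non-terminal position is W if it has a move to some L; otherwise it is L.
n=0: no move → L
n=1: no move → L
n=2: W (go to 1, an L position)
n=3: L (sole option 2(W) is W)
n=4: W (go to 3, an L position)
n=5: L (sole option 4(W) is W)
n=6: W (go to 3, an L position)
n=7: L (sole option 6(W) is W)
n=8: W (go to 7, an L position)
n=9: L (options 6(W), 8(W) are all W)
n=10: W (go to 5, an L position)
n=11: L (sole option 10(W) is W)
n=12: W (go to 9, an L position)
n=13: L (sole option 12(W) is W)
n=14: W (go to 7, an L position)
n=15: L (options 10(W), 12(W), 14(W) are all W)
n=16: W (go to 15, an L position)
n=17: L (sole option 16(W) is W)
n=18: W (go to 9, an L position)
n=19: L (sole option 18(W) is W)
n=20: W (go to 15, an L position)
n=21: L (options 14(W), 18(W), 20(W) are all W)
n=22: W (go to 11, an L position)
n=23: L (sole option 22(W) is W)
n=24: W (go to 21, an L position)
n=25: L (options 20(W), 24(W) are all W)
n=26: W (go to 13, an L position)
n=27: L (options 18(W), 24(W), 26(W) are all W)
n=28: W (go to 21, an L position)
n=29: L (sole option 28(W) is W)
L entries with 1 ≤ n ≤ 29 (n=0 is outside the asked range and is not counted): n = 1, 3, 5, 7, 9, 11, 13, 15, 17, 19, 21, 23, 25, 27, 29; that makes 15.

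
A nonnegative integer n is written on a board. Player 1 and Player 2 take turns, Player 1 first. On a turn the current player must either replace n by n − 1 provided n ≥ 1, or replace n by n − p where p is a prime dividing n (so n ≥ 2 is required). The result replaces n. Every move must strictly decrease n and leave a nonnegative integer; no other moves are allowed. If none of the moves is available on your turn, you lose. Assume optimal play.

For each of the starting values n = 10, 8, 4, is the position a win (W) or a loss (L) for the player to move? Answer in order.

10: W, 8: L, 4: L

Classify positions by backward induction: terminal positions (no move available) are L. From any other position, the mover wins iff some move reaches an L.
n=0: no move → L
n=1: can move to 0, which is L ⇒ W
n=2: can move to 0, which is L ⇒ W
n=3: can move to 0, which is L ⇒ W
n=4: moves to 2(W), 3(W); every one is W ⇒ L
n=5: can move to 0, which is L ⇒ W
n=6: can move to 4, which is L ⇒ W
n=7: can move to 0, which is L ⇒ W
n=8: moves to 6(W), 7(W); every one is W ⇒ L
n=9: can move to 8, which is L ⇒ W
n=10: can move to 8, which is L ⇒ W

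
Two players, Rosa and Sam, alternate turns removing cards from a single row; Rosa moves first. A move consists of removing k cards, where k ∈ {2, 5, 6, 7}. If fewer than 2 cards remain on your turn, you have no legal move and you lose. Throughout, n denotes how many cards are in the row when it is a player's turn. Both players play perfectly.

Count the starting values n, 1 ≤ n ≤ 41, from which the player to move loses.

11

Compute win/loss labels from the base case upward. A position with no move is L. Any other position is W if it can reach an L in one move, else L.
n=0: no move → L
n=1: no move → L
n=2: W (go to 0, an L position)
n=3: W (go to 1, an L position)
n=4: L (sole option 2(W) is W)
n=5: W (go to 0, an L position)
n=6: W (go to 4, an L position)
n=7: W (go to 1, an L position)
n=8: W (go to 1, an L position)
n=9: W (go to 4, an L position)
n=10: W (go to 4, an L position)
n=11: W (go to 4, an L position)
n=12: L (options 10(W), 7(W), 6(W), 5(W) are all W)
n=13: L (options 11(W), 8(W), 7(W), 6(W) are all W)
n=14: W (go to 12, an L position)
n=15: W (go to 13, an L position)
n=16: L (options 14(W), 11(W), 10(W), 9(W) are all W)
n=17: W (go to 12, an L position)
n=18: W (go to 16, an L position)
n=19: W (go to 13, an L position)
n=20: W (go to 13, an L position)
n=21: W (go to 16, an L position)
n=22: W (go to 16, an L position)
n=23: W (go to 16, an L position)
n=24: L (options 22(W), 19(W), 18(W), 17(W) are all W)
n=25: L (options 23(W), 20(W), 19(W), 18(W) are all W)
n=26: W (go to 24, an L position)
n=27: W (go to 25, an L position)
n=28: L (options 26(W), 23(W), 22(W), 21(W) are all W)
n=29: W (go to 24, an L position)
n=30: W (go to 28, an L position)
n=31: W (go to 25, an L position)
n=32: W (go to 25, an L position)
n=33: W (go to 28, an L position)
n=34: W (go to 28, an L position)
n=35: W (go to 28, an L position)
n=36: L (options 34(W), 31(W), 30(W), 29(W) are all W)
n=37: L (options 35(W), 32(W), 31(W), 30(W) are all W)
n=38: W (go to 36, an L position)
n=39: W (go to 37, an L position)
n=40: L (options 38(W), 35(W), 34(W), 33(W) are all W)
n=41: W (go to 36, an L position)
L entries with 1 ≤ n ≤ 41 (n=0 is outside the asked range and is not counted): n = 1, 4, 12, 13, 16, 24, 25, 28, 36, 37, 40; that makes 11.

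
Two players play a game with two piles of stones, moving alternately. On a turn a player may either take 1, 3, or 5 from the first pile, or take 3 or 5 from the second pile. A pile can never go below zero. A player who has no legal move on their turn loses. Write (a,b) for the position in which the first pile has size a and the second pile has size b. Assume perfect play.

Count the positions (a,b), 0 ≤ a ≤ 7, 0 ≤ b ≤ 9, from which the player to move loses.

Use the standard recursion: the mover loses at a terminal position; elsewhere, the mover wins exactly when some move hands the opponent an L position.
Every move lowers a or b (never raises either), so fill the grid row by row in increasing a, and left to right within a row: each cell's successors are then already labelled.
      b=0  b=1  b=2  b=3  b=4  b=5  b=6  b=7  b=8  b=9
a=0:    L    L    L    W    W    W    W    W    L    L
a=1:    W    W    W    L    L    L    W    W    W    W
a=2:    L    L    L    W    W    W    W    W    L    L
a=3:    W    W    W    L    L    L    W    W    W    W
a=4:    L    L    L    W    W    W    W    W    L    L
a=5:    W    W    W    L    L    L    W    W    W    W
a=6:    L    L    L    W    W    W    W    W    L    L
a=7:    W    W    W    L    L    L    W    W    W    W
Cells with no legal move (terminal, hence L): (0,0), (0,1), (0,2).
The remaining L cells, each justified by listing all of its moves:
(0,8): →(0,5)(W), (0,3)(W) — all W, so L
(0,9): →(0,6)(W), (0,4)(W) — all W, so L
(1,3): →(0,3)(W), (1,0)(W) — all W, so L
(1,4): →(0,4)(W), (1,1)(W) — all W, so L
(1,5): →(0,5)(W), (1,2)(W), (1,0)(W) — all W, so L
(2,0): →(1,0)(W) only, which is W, so L
(2,1): →(1,1)(W) only, which is W, so L
(2,2): →(1,2)(W) only, which is W, so L
(2,8): →(1,8)(W), (2,5)(W), (2,3)(W) — all W, so L
(2,9): →(1,9)(W), (2,6)(W), (2,4)(W) — all W, so L
(3,3): →(2,3)(W), (0,3)(W), (3,0)(W) — all W, so L
(3,4): →(2,4)(W), (0,4)(W), (3,1)(W) — all W, so L
(3,5): →(2,5)(W), (0,5)(W), (3,2)(W), (3,0)(W) — all W, so L
(4,0): →(3,0)(W), (1,0)(W) — all W, so L
(4,1): →(3,1)(W), (1,1)(W) — all W, so L
(4,2): →(3,2)(W), (1,2)(W) — all W, so L
(4,8): →(3,8)(W), (1,8)(W), (4,5)(W), (4,3)(W) — all W, so L
(4,9): →(3,9)(W), (1,9)(W), (4,6)(W), (4,4)(W) — all W, so L
(5,3): →(4,3)(W), (2,3)(W), (0,3)(W), (5,0)(W) — all W, so L
(5,4): →(4,4)(W), (2,4)(W), (0,4)(W), (5,1)(W) — all W, so L
(5,5): →(4,5)(W), (2,5)(W), (0,5)(W), (5,2)(W), (5,0)(W) — all W, so L
(6,0): →(5,0)(W), (3,0)(W), (1,0)(W) — all W, so L
(6,1): →(5,1)(W), (3,1)(W), (1,1)(W) — all W, so L
(6,2): →(5,2)(W), (3,2)(W), (1,2)(W) — all W, so L
(6,8): →(5,8)(W), (3,8)(W), (1,8)(W), (6,5)(W), (6,3)(W) — all W, so L
(6,9): →(5,9)(W), (3,9)(W), (1,9)(W), (6,6)(W), (6,4)(W) — all W, so L
(7,3): →(6,3)(W), (4,3)(W), (2,3)(W), (7,0)(W) — all W, so L
(7,4): →(6,4)(W), (4,4)(W), (2,4)(W), (7,1)(W) — all W, so L
(7,5): →(6,5)(W), (4,5)(W), (2,5)(W), (7,2)(W), (7,0)(W) — all W, so L
Every other cell has at least one move into one of the L cells above, so it is W.
L cells per row: a=0: 5, a=1: 3, a=2: 5, a=3: 3, a=4: 5, a=5: 3, a=6: 5, a=7: 3; total 32.

32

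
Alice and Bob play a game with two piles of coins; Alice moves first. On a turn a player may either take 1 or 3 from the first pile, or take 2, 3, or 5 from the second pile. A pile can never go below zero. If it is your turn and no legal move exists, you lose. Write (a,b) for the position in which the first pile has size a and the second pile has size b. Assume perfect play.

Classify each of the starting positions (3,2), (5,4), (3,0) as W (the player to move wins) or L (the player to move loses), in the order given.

(3,2): L, (5,4): W, (3,0): W

Compute win/loss labels from the base case upward. A position with no move is L. Any other position is W if it can reach an L in one move, else L.
No move ever increases a pile, so every position that can arise here has a ≤ 5 and b ≤ 4; it is enough to label the cells with 0 ≤ a ≤ 5 and 0 ≤ b ≤ 4.
Every move lowers a or b (never raises either), so fill the grid row by row in increasing a, and left to right within a row: each cell's successors are then already labelled.
      b=0  b=1  b=2  b=3  b=4
a=0:    L    L    W    W    W
a=1:    W    W    L    L    W
a=2:    L    L    W    W    W
a=3:    W    W    L    L    W
a=4:    L    L    W    W    W
a=5:    W    W    L    L    W
Cells with no legal move (terminal, hence L): (0,0), (0,1).
The remaining L cells, each justified by listing all of its moves:
(1,2): →(0,2)(W), (1,0)(W) — all W, so L
(1,3): →(0,3)(W), (1,1)(W), (1,0)(W) — all W, so L
(2,0): →(1,0)(W) only, which is W, so L
(2,1): →(1,1)(W) only, which is W, so L
(3,2): →(2,2)(W), (0,2)(W), (3,0)(W) — all W, so L
(3,3): →(2,3)(W), (0,3)(W), (3,1)(W), (3,0)(W) — all W, so L
(4,0): →(3,0)(W), (1,0)(W) — all W, so L
(4,1): →(3,1)(W), (1,1)(W) — all W, so L
(5,2): →(4,2)(W), (2,2)(W), (5,0)(W) — all W, so L
(5,3): →(4,3)(W), (2,3)(W), (5,1)(W), (5,0)(W) — all W, so L
Every other cell has at least one move into one of the L cells above, so it is W.
(3,2): one of the L cells justified above, so L
(5,4): the move to (5,2) reaches an L cell, so W
(3,0): the move to (2,0) reaches an L cell, so W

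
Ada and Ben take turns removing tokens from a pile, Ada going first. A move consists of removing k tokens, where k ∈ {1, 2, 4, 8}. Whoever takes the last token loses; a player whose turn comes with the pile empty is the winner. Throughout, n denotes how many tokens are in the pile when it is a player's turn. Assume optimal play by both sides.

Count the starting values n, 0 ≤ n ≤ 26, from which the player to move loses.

Work bottom-up. With no move the player to move wins. Otherwise the position is W if at least one move leads to an L position for the opponent, and L if every move leads to a W.
n=0: no move; the opponent has just taken the last token and therefore loses → W
n=1: only reaches 0(W), which is W → L
n=2: reaches L-position 1 → W
n=3: reaches L-position 1 → W
n=4: only reaches 3(W), 2(W), 0(W), all W → L
n=5: reaches L-position 4 → W
n=6: reaches L-position 4 → W
n=7: only reaches 6(W), 5(W), 3(W), all W → L
n=8: reaches L-position 7 → W
n=9: reaches L-position 7 → W
n=10: only reaches 9(W), 8(W), 6(W), 2(W), all W → L
n=11: reaches L-position 10 → W
n=12: reaches L-position 10 → W
n=13: only reaches 12(W), 11(W), 9(W), 5(W), all W → L
n=14: reaches L-position 13 → W
n=15: reaches L-position 13 → W
n=16: only reaches 15(W), 14(W), 12(W), 8(W), all W → L
n=17: reaches L-position 16 → W
n=18: reaches L-position 16 → W
n=19: only reaches 18(W), 17(W), 15(W), 11(W), all W → L
n=20: reaches L-position 19 → W
n=21: reaches L-position 19 → W
n=22: only reaches 21(W), 20(W), 18(W), 14(W), all W → L
n=23: reaches L-position 22 → W
n=24: reaches L-position 22 → W
n=25: only reaches 24(W), 23(W), 21(W), 17(W), all W → L
n=26: reaches L-position 25 → W
L entries with 0 ≤ n ≤ 26: n = 1, 4, 7, 10, 13, 16, 19, 22, 25; that makes 9.

9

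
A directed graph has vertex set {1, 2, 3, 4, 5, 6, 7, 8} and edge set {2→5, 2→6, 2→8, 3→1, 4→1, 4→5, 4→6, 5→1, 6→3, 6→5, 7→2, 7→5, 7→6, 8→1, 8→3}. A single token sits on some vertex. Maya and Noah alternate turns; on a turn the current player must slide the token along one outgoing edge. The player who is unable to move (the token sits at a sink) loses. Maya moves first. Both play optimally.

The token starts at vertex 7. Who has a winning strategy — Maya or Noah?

Maya wins.

Compute win/loss labels from the base case upward. A position with no move is L. Any other position is W if it can reach an L in one move, else L.
Every edge goes from a vertex to one that appears earlier in the order 1, 5, 3, 6, 8, 2, 7, 4, so processing vertices in that order labels each vertex after all of its successors.
1: no outgoing edge → L
5: W (go to 1, an L position)
3: W (go to 1, an L position)
6: L (options 3(W), 5(W) are all W)
8: W (go to 1, an L position)
2: W (go to 6, an L position)
7: W (go to 6, an L position)
4: W (go to 6, an L position)
The starting position 7 is W: Maya should move to 6, handing over an L position.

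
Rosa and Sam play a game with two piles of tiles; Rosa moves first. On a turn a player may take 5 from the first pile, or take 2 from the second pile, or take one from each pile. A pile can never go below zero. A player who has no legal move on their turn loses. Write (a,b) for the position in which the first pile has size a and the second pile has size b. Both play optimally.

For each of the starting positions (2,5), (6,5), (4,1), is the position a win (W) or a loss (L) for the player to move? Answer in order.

Work bottom-up. With no move the player to move loses. Otherwise the position is W if at least one move leads to an L position for the opponent, and L if every move leads to a W.
No move ever increases a pile, so every position that can arise here has a ≤ 6 and b ≤ 5; it is enough to label the cells with 0 ≤ a ≤ 6 and 0 ≤ b ≤ 5.
Every move lowers a or b (never raises either), so fill the grid row by row in increasing a, and left to right within a row: each cell's successors are then already labelled.
      b=0  b=1  b=2  b=3  b=4  b=5
a=0:    L    L    W    W    L    L
a=1:    L    W    W    L    L    W
a=2:    L    W    W    L    W    W
a=3:    L    W    W    L    W    W
a=4:    L    W    W    L    W    W
a=5:    W    W    L    L    W    W
a=6:    W    L    L    W    W    L
Cells with no legal move (terminal, hence L): (0,0), (0,1), (1,0), (2,0), (3,0), (4,0).
The remaining L cells, each justified by listing all of its moves:
(0,4): only reaches (0,2)(W), which is W → L
(0,5): only reaches (0,3)(W), which is W → L
(1,3): only reaches (1,1)(W), (0,2)(W), all W → L
(1,4): only reaches (1,2)(W), (0,3)(W), all W → L
(2,3): only reaches (2,1)(W), (1,2)(W), all W → L
(3,3): only reaches (3,1)(W), (2,2)(W), all W → L
(4,3): only reaches (4,1)(W), (3,2)(W), all W → L
(5,2): only reaches (0,2)(W), (5,0)(W), (4,1)(W), all W → L
(5,3): only reaches (0,3)(W), (5,1)(W), (4,2)(W), all W → L
(6,1): only reaches (1,1)(W), (5,0)(W), all W → L
(6,2): only reaches (1,2)(W), (6,0)(W), (5,1)(W), all W → L
(6,5): only reaches (1,5)(W), (6,3)(W), (5,4)(W), all W → L
Every other cell has at least one move into one of the L cells above, so it is W.
(2,5): the move to (2,3) reaches an L cell, so W
(6,5): one of the L cells justified above, so L
(4,1): the move to (3,0) reaches an L cell, so W

(2,5): W, (6,5): L, (4,1): W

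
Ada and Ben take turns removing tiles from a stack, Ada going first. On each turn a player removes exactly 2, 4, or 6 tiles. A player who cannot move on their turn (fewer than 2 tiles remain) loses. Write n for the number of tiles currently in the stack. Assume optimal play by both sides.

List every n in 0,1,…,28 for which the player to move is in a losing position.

0, 1, 8, 9, 16, 17, 24, 25

Classify positions by backward induction: terminal positions (no move available) are L. From any other position, the mover wins iff some move reaches an L.
n=0: no move → L
n=1: no move → L
n=2: →0(L), so W
n=3: →1(L), so W
n=4: →0(L), so W
n=5: →1(L), so W
n=6: →0(L), so W
n=7: →1(L), so W
n=8: →6(W), 4(W), 2(W) — all W, so L
n=9: →7(W), 5(W), 3(W) — all W, so L
n=10: →8(L), so W
n=11: →9(L), so W
n=12: →8(L), so W
n=13: →9(L), so W
n=14: →8(L), so W
n=15: →9(L), so W
n=16: →14(W), 12(W), 10(W) — all W, so L
n=17: →15(W), 13(W), 11(W) — all W, so L
n=18: →16(L), so W
n=19: →17(L), so W
n=20: →16(L), so W
n=21: →17(L), so W
n=22: →16(L), so W
n=23: →17(L), so W
n=24: →22(W), 20(W), 18(W) — all W, so L
n=25: →23(W), 21(W), 19(W) — all W, so L
n=26: →24(L), so W
n=27: →25(L), so W
n=28: →24(L), so W
Reading off the rows marked L gives the requested list; there are 8 such values of n.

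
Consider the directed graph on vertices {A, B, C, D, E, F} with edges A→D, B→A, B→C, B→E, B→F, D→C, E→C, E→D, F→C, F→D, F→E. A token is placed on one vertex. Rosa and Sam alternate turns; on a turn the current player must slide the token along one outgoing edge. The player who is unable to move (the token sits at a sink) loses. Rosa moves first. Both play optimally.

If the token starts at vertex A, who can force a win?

Sam wins.

Use the standard recursion: the mover loses at a terminal position; elsewhere, the mover wins exactly when some move hands the opponent an L position.
Every edge goes from a vertex to one that appears earlier in the order C, D, E, A, F, B, so processing vertices in that order labels each vertex after all of its successors.
C: no outgoing edge → L
D: W (go to C, an L position)
E: W (go to C, an L position)
A: L (sole option D(W) is W)
F: W (go to C, an L position)
B: W (go to A, an L position)
The starting position A is L: whatever Rosa does, the opponent receives a W position.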